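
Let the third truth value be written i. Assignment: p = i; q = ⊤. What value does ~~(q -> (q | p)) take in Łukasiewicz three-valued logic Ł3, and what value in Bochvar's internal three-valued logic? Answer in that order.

⊤; i

In Łukasiewicz three-valued logic Ł3: q | p = ⊤ | i = ⊤
q -> (q | p) = ⊤ -> ⊤ = ⊤
~(q -> (q | p)) = ~⊤ = ⊥
~~(q -> (q | p)) = ~⊥ = ⊤
In Bochvar's internal three-valued logic: q | p = ⊤ | i = i
q -> (q | p) = ⊤ -> i = i
~(q -> (q | p)) = ~i = i
~~(q -> (q | p)) = ~i = i
They differ because Łukasiewicz three-valued logic Ł3 and Bochvar's internal three-valued logic treat i differently under the binary connectives.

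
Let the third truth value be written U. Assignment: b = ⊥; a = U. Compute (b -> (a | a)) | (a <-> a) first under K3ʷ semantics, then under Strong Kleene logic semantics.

U; ⊤

In K3ʷ: a | a = U | U = U
b -> (a | a) = ⊥ -> U = U
a <-> a = U <-> U = U
(b -> (a | a)) | (a <-> a) = U | U = U
In Strong Kleene logic: a | a = U | U = U
b -> (a | a) = ⊥ -> U = ⊤  [~⊥ | U]
a <-> a = U <-> U = U
(b -> (a | a)) | (a <-> a) = ⊤ | U = ⊤
They differ because K3ʷ and Strong Kleene logic treat U differently under the binary connectives.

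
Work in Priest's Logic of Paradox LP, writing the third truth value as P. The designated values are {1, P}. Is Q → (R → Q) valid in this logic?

Every assignment of Q, R over {1, P, 0} gives a value in {1, P}.
In particular, with Q=P, R=P: Q → (R → Q) = P.

Yes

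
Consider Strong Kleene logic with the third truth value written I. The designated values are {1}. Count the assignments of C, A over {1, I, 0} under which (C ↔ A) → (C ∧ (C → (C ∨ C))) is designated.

Designated under: (C=1, A=1); (C=1, A=I); (C=1, A=0); (C=0, A=1).

4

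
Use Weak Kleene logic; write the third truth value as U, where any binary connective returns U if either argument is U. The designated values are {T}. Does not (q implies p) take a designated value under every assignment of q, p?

No

Countermodel: q=T, p=T gives F, which is not designated.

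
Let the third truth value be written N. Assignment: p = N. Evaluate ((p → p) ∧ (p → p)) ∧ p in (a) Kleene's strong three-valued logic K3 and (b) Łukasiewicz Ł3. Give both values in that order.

N; N

In Kleene's strong three-valued logic K3: p → p = N → N = N
p → p = N → N = N
(p → p) ∧ (p → p) = N ∧ N = N
((p → p) ∧ (p → p)) ∧ p = N ∧ N = N
In Łukasiewicz Ł3: p → p = N → N = 1
p → p = N → N = 1
(p → p) ∧ (p → p) = 1 ∧ 1 = 1
((p → p) ∧ (p → p)) ∧ p = 1 ∧ N = N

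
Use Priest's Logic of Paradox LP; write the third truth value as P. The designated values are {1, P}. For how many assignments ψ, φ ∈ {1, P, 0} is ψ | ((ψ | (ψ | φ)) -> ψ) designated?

Of the 9 assignments, 8 give a value in {1, P}.

8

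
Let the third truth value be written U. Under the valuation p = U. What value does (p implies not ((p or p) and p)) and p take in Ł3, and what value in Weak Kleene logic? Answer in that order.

U; U

In Ł3: p or p = U or U = U
(p or p) and p = U and U = U
not ((p or p) and p) = not U = U
p implies not ((p or p) and p) = U implies U = true  [min(1, 1−½+½)]
(p implies not ((p or p) and p)) and p = true and U = U
In Weak Kleene logic: p or p = U or U = U
(p or p) and p = U and U = U
not ((p or p) and p) = not U = U
p implies not ((p or p) and p) = U implies U = U  [any arg is the third value ⇒ result is the third value]
(p implies not ((p or p) and p)) and p = U and U = U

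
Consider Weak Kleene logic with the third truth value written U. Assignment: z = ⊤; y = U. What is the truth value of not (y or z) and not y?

y or z = U or ⊤ = U
not (y or z) = not U = U
not y = not U = U
not (y or z) and not y = U and U = U

U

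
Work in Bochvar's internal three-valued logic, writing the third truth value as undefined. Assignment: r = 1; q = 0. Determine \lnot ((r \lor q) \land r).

0

r \lor q = 1 \lor 0 = 1
(r \lor q) \land r = 1 \land 1 = 1
\lnot ((r \lor q) \land r) = \lnot 1 = 0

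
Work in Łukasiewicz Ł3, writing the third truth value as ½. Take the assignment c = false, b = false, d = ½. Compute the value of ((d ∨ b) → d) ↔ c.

false

d ∨ b = ½ ∨ false = ½
(d ∨ b) → d = ½ → ½ = true  [min(1, 1−½+½)]
((d ∨ b) → d) ↔ c = true ↔ false = false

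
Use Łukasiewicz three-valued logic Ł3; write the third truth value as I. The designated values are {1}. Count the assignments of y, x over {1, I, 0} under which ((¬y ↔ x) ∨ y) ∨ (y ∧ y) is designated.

5

Of the 9 assignments, 5 give a value in {1}.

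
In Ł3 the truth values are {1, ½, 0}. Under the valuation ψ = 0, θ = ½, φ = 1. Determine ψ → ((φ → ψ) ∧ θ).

φ → ψ = 1 → 0 = 0
(φ → ψ) ∧ θ = 0 ∧ ½ = 0
ψ → ((φ → ψ) ∧ θ) = 0 → 0 = 1

1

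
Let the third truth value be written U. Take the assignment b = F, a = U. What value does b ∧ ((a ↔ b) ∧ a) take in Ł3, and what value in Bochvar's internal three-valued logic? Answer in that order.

In Ł3: a ↔ b = U ↔ F = U  [1 − |½−0|]
(a ↔ b) ∧ a = U ∧ U = U
b ∧ ((a ↔ b) ∧ a) = F ∧ U = F
In Bochvar's internal three-valued logic: a ↔ b = U ↔ F = U
(a ↔ b) ∧ a = U ∧ U = U
b ∧ ((a ↔ b) ∧ a) = F ∧ U = U
They differ because Ł3 and Bochvar's internal three-valued logic treat U differently under the binary connectives.

F; U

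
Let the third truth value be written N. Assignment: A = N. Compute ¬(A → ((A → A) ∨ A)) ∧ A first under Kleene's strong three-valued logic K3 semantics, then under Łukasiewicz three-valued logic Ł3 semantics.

N; False

In Kleene's strong three-valued logic K3: A → A = N → N = N  [¬N ∨ N]
(A → A) ∨ A = N ∨ N = N
A → ((A → A) ∨ A) = N → N = N
¬(A → ((A → A) ∨ A)) = ¬N = N
¬(A → ((A → A) ∨ A)) ∧ A = N ∧ N = N
In Łukasiewicz three-valued logic Ł3: A → A = N → N = True  [min(1, 1−½+½)]
(A → A) ∨ A = True ∨ N = True
A → ((A → A) ∨ A) = N → True = True
¬(A → ((A → A) ∨ A)) = ¬True = False
¬(A → ((A → A) ∨ A)) ∧ A = False ∧ N = False
They differ because Kleene's strong three-valued logic K3 and Łukasiewicz three-valued logic Ł3 treat N differently under implication.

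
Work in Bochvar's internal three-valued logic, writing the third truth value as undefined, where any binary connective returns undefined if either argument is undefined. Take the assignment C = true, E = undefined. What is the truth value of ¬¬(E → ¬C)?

¬C = ¬true = false
E → ¬C = undefined → false = undefined  [any arg is the third value ⇒ result is the third value]
¬(E → ¬C) = ¬undefined = undefined
¬¬(E → ¬C) = ¬undefined = undefined

undefined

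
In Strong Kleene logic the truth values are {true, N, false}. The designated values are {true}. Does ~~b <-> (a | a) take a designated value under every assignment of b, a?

Countermodel: b=true, a=N gives N, which is not designated.

No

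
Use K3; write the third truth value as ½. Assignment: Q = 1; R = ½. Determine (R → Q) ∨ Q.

1

R → Q = ½ → 1 = 1  [¬½ ∨ 1]
(R → Q) ∨ Q = 1 ∨ 1 = 1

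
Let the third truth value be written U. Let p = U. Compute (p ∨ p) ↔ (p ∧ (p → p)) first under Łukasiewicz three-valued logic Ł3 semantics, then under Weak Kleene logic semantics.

In Łukasiewicz three-valued logic Ł3: p ∨ p = U ∨ U = U
p → p = U → U = true  [min(1, 1−½+½)]
p ∧ (p → p) = U ∧ true = U
(p ∨ p) ↔ (p ∧ (p → p)) = U ↔ U = true
In Weak Kleene logic: p ∨ p = U ∨ U = U
p → p = U → U = U  [any arg is the third value ⇒ result is the third value]
p ∧ (p → p) = U ∧ U = U
(p ∨ p) ↔ (p ∧ (p → p)) = U ↔ U = U
They differ because Łukasiewicz three-valued logic Ł3 and Weak Kleene logic treat U differently under the binary connectives.

true; U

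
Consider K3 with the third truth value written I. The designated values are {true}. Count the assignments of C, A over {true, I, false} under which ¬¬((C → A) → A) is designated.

Designated under: (C=true, A=true); (C=true, A=false); (C=I, A=true); (C=false, A=true).

4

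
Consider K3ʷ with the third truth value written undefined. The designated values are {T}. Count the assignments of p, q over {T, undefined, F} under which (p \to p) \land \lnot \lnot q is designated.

2

Designated under: (p=T, q=T); (p=F, q=T).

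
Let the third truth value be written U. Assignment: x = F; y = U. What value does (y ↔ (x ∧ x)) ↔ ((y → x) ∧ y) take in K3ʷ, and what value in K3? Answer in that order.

U; U

In K3ʷ: x ∧ x = F ∧ F = F
y ↔ (x ∧ x) = U ↔ F = U
y → x = U → F = U
(y → x) ∧ y = U ∧ U = U
(y ↔ (x ∧ x)) ↔ ((y → x) ∧ y) = U ↔ U = U
In K3: x ∧ x = F ∧ F = F
y ↔ (x ∧ x) = U ↔ F = U
y → x = U → F = U  [¬U ∨ F]
(y → x) ∧ y = U ∧ U = U
(y ↔ (x ∧ x)) ↔ ((y → x) ∧ y) = U ↔ U = U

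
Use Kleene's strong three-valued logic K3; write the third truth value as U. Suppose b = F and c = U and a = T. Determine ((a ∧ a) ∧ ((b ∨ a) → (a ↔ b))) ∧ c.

F

a ∧ a = T ∧ T = T
b ∨ a = F ∨ T = T
a ↔ b = T ↔ F = F
(b ∨ a) → (a ↔ b) = T → F = F
(a ∧ a) ∧ ((b ∨ a) → (a ↔ b)) = T ∧ F = F
((a ∧ a) ∧ ((b ∨ a) → (a ↔ b))) ∧ c = F ∧ U = F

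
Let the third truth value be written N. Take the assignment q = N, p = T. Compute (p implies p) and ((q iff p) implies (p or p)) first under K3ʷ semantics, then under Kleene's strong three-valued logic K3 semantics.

In K3ʷ: p implies p = T implies T = T
q iff p = N iff T = N
p or p = T or T = T
(q iff p) implies (p or p) = N implies T = N
(p implies p) and ((q iff p) implies (p or p)) = T and N = N
In Kleene's strong three-valued logic K3: p implies p = T implies T = T
q iff p = N iff T = N
p or p = T or T = T
(q iff p) implies (p or p) = N implies T = T  [not N or T]
(p implies p) and ((q iff p) implies (p or p)) = T and T = T
They differ because K3ʷ and Kleene's strong three-valued logic K3 treat N differently under the binary connectives.

N; T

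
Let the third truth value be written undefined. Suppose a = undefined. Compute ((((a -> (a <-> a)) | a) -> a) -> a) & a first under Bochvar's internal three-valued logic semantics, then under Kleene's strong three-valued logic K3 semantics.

In Bochvar's internal three-valued logic: a <-> a = undefined <-> undefined = undefined
a -> (a <-> a) = undefined -> undefined = undefined  [any arg is the third value ⇒ result is the third value]
(a -> (a <-> a)) | a = undefined | undefined = undefined
((a -> (a <-> a)) | a) -> a = undefined -> undefined = undefined
(((a -> (a <-> a)) | a) -> a) -> a = undefined -> undefined = undefined
((((a -> (a <-> a)) | a) -> a) -> a) & a = undefined & undefined = undefined
In Kleene's strong three-valued logic K3: a <-> a = undefined <-> undefined = undefined
a -> (a <-> a) = undefined -> undefined = undefined
(a -> (a <-> a)) | a = undefined | undefined = undefined
((a -> (a <-> a)) | a) -> a = undefined -> undefined = undefined
(((a -> (a <-> a)) | a) -> a) -> a = undefined -> undefined = undefined
((((a -> (a <-> a)) | a) -> a) -> a) & a = undefined & undefined = undefined

undefined; undefined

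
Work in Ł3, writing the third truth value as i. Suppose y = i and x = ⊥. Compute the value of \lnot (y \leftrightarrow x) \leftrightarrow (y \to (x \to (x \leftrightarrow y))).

y \leftrightarrow x = i \leftrightarrow ⊥ = i  [1 − |½−0|]
\lnot (y \leftrightarrow x) = \lnot i = i
x \leftrightarrow y = ⊥ \leftrightarrow i = i
x \to (x \leftrightarrow y) = ⊥ \to i = ⊤
y \to (x \to (x \leftrightarrow y)) = i \to ⊤ = ⊤
\lnot (y \leftrightarrow x) \leftrightarrow (y \to (x \to (x \leftrightarrow y))) = i \leftrightarrow ⊤ = i

i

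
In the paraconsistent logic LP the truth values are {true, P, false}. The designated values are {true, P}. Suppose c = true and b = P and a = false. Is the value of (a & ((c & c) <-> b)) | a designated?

No

c & c = true & true = true
(c & c) <-> b = true <-> P = P
a & ((c & c) <-> b) = false & P = false
(a & ((c & c) <-> b)) | a = false | false = false
false ∉ {true, P}.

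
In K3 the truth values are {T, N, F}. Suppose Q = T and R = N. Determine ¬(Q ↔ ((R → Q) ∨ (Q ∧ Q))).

R → Q = N → T = T
Q ∧ Q = T ∧ T = T
(R → Q) ∨ (Q ∧ Q) = T ∨ T = T
Q ↔ ((R → Q) ∨ (Q ∧ Q)) = T ↔ T = T
¬(Q ↔ ((R → Q) ∨ (Q ∧ Q))) = ¬T = F

F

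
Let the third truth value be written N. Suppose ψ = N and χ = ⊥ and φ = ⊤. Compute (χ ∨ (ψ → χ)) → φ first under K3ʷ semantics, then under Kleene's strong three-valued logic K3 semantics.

N; ⊤

In K3ʷ: ψ → χ = N → ⊥ = N  [any arg is the third value ⇒ result is the third value]
χ ∨ (ψ → χ) = ⊥ ∨ N = N
(χ ∨ (ψ → χ)) → φ = N → ⊤ = N
In Kleene's strong three-valued logic K3: ψ → χ = N → ⊥ = N
χ ∨ (ψ → χ) = ⊥ ∨ N = N
(χ ∨ (ψ → χ)) → φ = N → ⊤ = ⊤
They differ because K3ʷ and Kleene's strong three-valued logic K3 treat N differently under the binary connectives.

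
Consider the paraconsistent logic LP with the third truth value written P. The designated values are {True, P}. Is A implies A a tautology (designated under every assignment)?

Yes

Every assignment of A over {True, P, False} gives a value in {True, P}.
In particular, with A=P: A implies A = P.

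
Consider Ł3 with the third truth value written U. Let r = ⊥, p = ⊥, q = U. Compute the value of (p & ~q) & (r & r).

⊥

~q = ~U = U
p & ~q = ⊥ & U = ⊥
r & r = ⊥ & ⊥ = ⊥
(p & ~q) & (r & r) = ⊥ & ⊥ = ⊥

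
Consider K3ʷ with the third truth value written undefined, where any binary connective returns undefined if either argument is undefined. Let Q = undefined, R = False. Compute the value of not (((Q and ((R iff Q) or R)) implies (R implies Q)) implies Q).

undefined

R iff Q = False iff undefined = undefined
(R iff Q) or R = undefined or False = undefined
Q and ((R iff Q) or R) = undefined and undefined = undefined
R implies Q = False implies undefined = undefined  [any arg is the third value ⇒ result is the third value]
(Q and ((R iff Q) or R)) implies (R implies Q) = undefined implies undefined = undefined
((Q and ((R iff Q) or R)) implies (R implies Q)) implies Q = undefined implies undefined = undefined
not (((Q and ((R iff Q) or R)) implies (R implies Q)) implies Q) = not undefined = undefined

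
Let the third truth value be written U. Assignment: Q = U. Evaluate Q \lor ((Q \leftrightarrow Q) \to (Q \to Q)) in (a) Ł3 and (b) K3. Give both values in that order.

True; U

In Ł3: Q \leftrightarrow Q = U \leftrightarrow U = True
Q \to Q = U \to U = True
(Q \leftrightarrow Q) \to (Q \to Q) = True \to True = True
Q \lor ((Q \leftrightarrow Q) \to (Q \to Q)) = U \lor True = True
In K3: Q \leftrightarrow Q = U \leftrightarrow U = U
Q \to Q = U \to U = U
(Q \leftrightarrow Q) \to (Q \to Q) = U \to U = U
Q \lor ((Q \leftrightarrow Q) \to (Q \to Q)) = U \lor U = U
They differ because Ł3 and K3 treat U differently under implication.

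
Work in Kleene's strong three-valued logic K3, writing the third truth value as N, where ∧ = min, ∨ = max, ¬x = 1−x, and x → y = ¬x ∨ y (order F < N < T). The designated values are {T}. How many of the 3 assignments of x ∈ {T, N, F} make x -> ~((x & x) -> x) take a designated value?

1

x=T: F ·
x=N: N ·
x=F: T ✓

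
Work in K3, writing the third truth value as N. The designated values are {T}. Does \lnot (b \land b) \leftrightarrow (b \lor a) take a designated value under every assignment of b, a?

Countermodel: b=T, a=T gives F, which is not designated.

No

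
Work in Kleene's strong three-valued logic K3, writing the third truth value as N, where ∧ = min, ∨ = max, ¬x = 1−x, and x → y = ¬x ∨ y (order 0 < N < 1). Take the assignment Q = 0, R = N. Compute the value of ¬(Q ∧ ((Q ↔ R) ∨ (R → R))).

Q ↔ R = 0 ↔ N = N
R → R = N → N = N
(Q ↔ R) ∨ (R → R) = N ∨ N = N
Q ∧ ((Q ↔ R) ∨ (R → R)) = 0 ∧ N = 0
¬(Q ∧ ((Q ↔ R) ∨ (R → R))) = ¬0 = 1

1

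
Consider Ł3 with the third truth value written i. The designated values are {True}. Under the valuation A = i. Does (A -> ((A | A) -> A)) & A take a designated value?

A | A = i | i = i
(A | A) -> A = i -> i = True  [min(1, 1−½+½)]
A -> ((A | A) -> A) = i -> True = True
(A -> ((A | A) -> A)) & A = True & i = i
i ∉ {True}.

No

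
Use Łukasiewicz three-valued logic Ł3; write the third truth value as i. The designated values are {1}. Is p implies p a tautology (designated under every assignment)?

Every assignment of p over {1, i, 0} gives a value in {1}.
In particular, with p=i: p implies p = 1.

Yes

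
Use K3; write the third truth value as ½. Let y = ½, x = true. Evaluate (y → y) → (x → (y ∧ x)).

y → y = ½ → ½ = ½
y ∧ x = ½ ∧ true = ½
x → (y ∧ x) = true → ½ = ½
(y → y) → (x → (y ∧ x)) = ½ → ½ = ½

½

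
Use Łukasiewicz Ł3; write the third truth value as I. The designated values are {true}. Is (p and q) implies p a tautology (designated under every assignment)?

Every assignment of p, q over {true, I, false} gives a value in {true}.
In particular, with p=I, q=I: (p and q) implies p = true.

Yes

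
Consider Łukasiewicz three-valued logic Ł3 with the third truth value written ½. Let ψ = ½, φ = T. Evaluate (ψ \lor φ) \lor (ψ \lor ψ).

ψ \lor φ = ½ \lor T = T
ψ \lor ψ = ½ \lor ½ = ½
(ψ \lor φ) \lor (ψ \lor ψ) = T \lor ½ = T

T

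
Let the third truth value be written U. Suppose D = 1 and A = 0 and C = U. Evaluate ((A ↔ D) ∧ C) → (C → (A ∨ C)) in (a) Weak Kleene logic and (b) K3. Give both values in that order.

In Weak Kleene logic: A ↔ D = 0 ↔ 1 = 0
(A ↔ D) ∧ C = 0 ∧ U = U
A ∨ C = 0 ∨ U = U
C → (A ∨ C) = U → U = U  [any arg is the third value ⇒ result is the third value]
((A ↔ D) ∧ C) → (C → (A ∨ C)) = U → U = U
In K3: A ↔ D = 0 ↔ 1 = 0
(A ↔ D) ∧ C = 0 ∧ U = 0
A ∨ C = 0 ∨ U = U
C → (A ∨ C) = U → U = U  [¬U ∨ U]
((A ↔ D) ∧ C) → (C → (A ∨ C)) = 0 → U = 1
They differ because Weak Kleene logic and K3 treat U differently under the binary connectives.

U; 1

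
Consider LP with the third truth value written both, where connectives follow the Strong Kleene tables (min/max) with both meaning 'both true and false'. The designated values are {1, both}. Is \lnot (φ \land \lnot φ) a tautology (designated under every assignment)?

Every assignment of φ over {1, both, 0} gives a value in {1, both}.
In particular, with φ=both: \lnot (φ \land \lnot φ) = both.

Yes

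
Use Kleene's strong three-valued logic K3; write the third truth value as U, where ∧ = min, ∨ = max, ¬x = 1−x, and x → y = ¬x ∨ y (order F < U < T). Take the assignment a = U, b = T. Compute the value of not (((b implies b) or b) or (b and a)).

F

b implies b = T implies T = T
(b implies b) or b = T or T = T
b and a = T and U = U
((b implies b) or b) or (b and a) = T or U = T
not (((b implies b) or b) or (b and a)) = not T = F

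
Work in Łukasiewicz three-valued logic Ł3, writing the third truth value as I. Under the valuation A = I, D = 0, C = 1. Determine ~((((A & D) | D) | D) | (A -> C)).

A & D = I & 0 = 0
(A & D) | D = 0 | 0 = 0
((A & D) | D) | D = 0 | 0 = 0
A -> C = I -> 1 = 1  [min(1, 1−½+1)]
(((A & D) | D) | D) | (A -> C) = 0 | 1 = 1
~((((A & D) | D) | D) | (A -> C)) = ~1 = 0

0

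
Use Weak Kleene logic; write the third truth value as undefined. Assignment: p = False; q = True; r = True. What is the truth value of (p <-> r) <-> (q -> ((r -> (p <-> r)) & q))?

p <-> r = False <-> True = False
p <-> r = False <-> True = False
r -> (p <-> r) = True -> False = False
(r -> (p <-> r)) & q = False & True = False
q -> ((r -> (p <-> r)) & q) = True -> False = False
(p <-> r) <-> (q -> ((r -> (p <-> r)) & q)) = False <-> False = True

True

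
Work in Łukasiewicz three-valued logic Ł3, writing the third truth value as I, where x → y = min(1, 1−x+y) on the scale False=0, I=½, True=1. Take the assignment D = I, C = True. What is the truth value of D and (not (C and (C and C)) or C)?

C and C = True and True = True
C and (C and C) = True and True = True
not (C and (C and C)) = not True = False
not (C and (C and C)) or C = False or True = True
D and (not (C and (C and C)) or C) = I and True = I

I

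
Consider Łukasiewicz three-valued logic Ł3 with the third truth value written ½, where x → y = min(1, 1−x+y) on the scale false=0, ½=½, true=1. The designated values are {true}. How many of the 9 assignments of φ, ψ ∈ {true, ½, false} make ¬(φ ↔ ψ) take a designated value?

2

Designated under: (φ=true, ψ=false); (φ=false, ψ=true).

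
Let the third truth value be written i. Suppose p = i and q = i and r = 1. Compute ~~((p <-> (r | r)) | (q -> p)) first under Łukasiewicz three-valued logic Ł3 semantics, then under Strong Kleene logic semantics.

1; i

In Łukasiewicz three-valued logic Ł3: r | r = 1 | 1 = 1
p <-> (r | r) = i <-> 1 = i  [1 − |½−1|]
q -> p = i -> i = 1
(p <-> (r | r)) | (q -> p) = i | 1 = 1
~((p <-> (r | r)) | (q -> p)) = ~1 = 0
~~((p <-> (r | r)) | (q -> p)) = ~0 = 1
In Strong Kleene logic: r | r = 1 | 1 = 1
p <-> (r | r) = i <-> 1 = i
q -> p = i -> i = i  [~i | i]
(p <-> (r | r)) | (q -> p) = i | i = i
~((p <-> (r | r)) | (q -> p)) = ~i = i
~~((p <-> (r | r)) | (q -> p)) = ~i = i
They differ because Łukasiewicz three-valued logic Ł3 and Strong Kleene logic treat i differently under implication.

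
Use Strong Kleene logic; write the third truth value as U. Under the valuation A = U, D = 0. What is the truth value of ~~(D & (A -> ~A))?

~A = ~U = U
A -> ~A = U -> U = U  [~U | U]
D & (A -> ~A) = 0 & U = 0
~(D & (A -> ~A)) = ~0 = 1
~~(D & (A -> ~A)) = ~1 = 0

0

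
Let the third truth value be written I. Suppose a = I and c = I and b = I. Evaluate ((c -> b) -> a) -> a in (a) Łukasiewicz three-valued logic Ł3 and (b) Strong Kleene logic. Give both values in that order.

In Łukasiewicz three-valued logic Ł3: c -> b = I -> I = true  [min(1, 1−½+½)]
(c -> b) -> a = true -> I = I
((c -> b) -> a) -> a = I -> I = true
In Strong Kleene logic: c -> b = I -> I = I
(c -> b) -> a = I -> I = I
((c -> b) -> a) -> a = I -> I = I
They differ because Łukasiewicz three-valued logic Ł3 and Strong Kleene logic treat I differently under implication.

true; I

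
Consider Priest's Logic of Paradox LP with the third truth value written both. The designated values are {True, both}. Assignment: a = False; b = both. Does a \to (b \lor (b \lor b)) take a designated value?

Yes

b \lor b = both \lor both = both
b \lor (b \lor b) = both \lor both = both
a \to (b \lor (b \lor b)) = False \to both = True  [\lnot False \lor both]
True ∈ {True, both}.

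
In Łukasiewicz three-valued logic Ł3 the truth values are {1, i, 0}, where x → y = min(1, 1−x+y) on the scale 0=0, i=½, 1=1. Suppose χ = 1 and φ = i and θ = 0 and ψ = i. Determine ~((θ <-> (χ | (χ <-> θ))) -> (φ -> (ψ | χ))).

χ <-> θ = 1 <-> 0 = 0
χ | (χ <-> θ) = 1 | 0 = 1
θ <-> (χ | (χ <-> θ)) = 0 <-> 1 = 0
ψ | χ = i | 1 = 1
φ -> (ψ | χ) = i -> 1 = 1
(θ <-> (χ | (χ <-> θ))) -> (φ -> (ψ | χ)) = 0 -> 1 = 1
~((θ <-> (χ | (χ <-> θ))) -> (φ -> (ψ | χ))) = ~1 = 0

0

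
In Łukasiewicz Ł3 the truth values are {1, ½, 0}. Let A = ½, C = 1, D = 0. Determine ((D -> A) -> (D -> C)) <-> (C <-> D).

D -> A = 0 -> ½ = 1
D -> C = 0 -> 1 = 1
(D -> A) -> (D -> C) = 1 -> 1 = 1
C <-> D = 1 <-> 0 = 0
((D -> A) -> (D -> C)) <-> (C <-> D) = 1 <-> 0 = 0

0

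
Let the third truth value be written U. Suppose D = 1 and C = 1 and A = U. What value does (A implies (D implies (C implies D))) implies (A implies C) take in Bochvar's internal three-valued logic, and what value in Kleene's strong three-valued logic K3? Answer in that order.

In Bochvar's internal three-valued logic: C implies D = 1 implies 1 = 1
D implies (C implies D) = 1 implies 1 = 1
A implies (D implies (C implies D)) = U implies 1 = U  [any arg is the third value ⇒ result is the third value]
A implies C = U implies 1 = U
(A implies (D implies (C implies D))) implies (A implies C) = U implies U = U
In Kleene's strong three-valued logic K3: C implies D = 1 implies 1 = 1
D implies (C implies D) = 1 implies 1 = 1
A implies (D implies (C implies D)) = U implies 1 = 1
A implies C = U implies 1 = 1
(A implies (D implies (C implies D))) implies (A implies C) = 1 implies 1 = 1
They differ because Bochvar's internal three-valued logic and Kleene's strong three-valued logic K3 treat U differently under the binary connectives.

U; 1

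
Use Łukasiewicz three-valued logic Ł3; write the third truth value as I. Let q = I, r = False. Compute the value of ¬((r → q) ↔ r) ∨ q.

r → q = False → I = True  [min(1, 1−0+½)]
(r → q) ↔ r = True ↔ False = False
¬((r → q) ↔ r) = ¬False = True
¬((r → q) ↔ r) ∨ q = True ∨ I = True

True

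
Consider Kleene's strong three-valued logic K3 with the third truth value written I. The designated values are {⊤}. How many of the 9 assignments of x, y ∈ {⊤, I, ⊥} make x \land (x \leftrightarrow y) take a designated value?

1

Designated under: (x=⊤, y=⊤).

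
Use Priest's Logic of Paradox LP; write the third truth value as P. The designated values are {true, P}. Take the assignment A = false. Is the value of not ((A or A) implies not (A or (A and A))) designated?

No

A or A = false or false = false
A and A = false and false = false
A or (A and A) = false or false = false
not (A or (A and A)) = not false = true
(A or A) implies not (A or (A and A)) = false implies true = true
not ((A or A) implies not (A or (A and A))) = not true = false
false ∉ {true, P}.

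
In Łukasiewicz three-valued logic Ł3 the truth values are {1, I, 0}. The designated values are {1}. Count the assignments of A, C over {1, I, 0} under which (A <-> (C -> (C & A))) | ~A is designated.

Of the 9 assignments, 7 give a value in {1}.

7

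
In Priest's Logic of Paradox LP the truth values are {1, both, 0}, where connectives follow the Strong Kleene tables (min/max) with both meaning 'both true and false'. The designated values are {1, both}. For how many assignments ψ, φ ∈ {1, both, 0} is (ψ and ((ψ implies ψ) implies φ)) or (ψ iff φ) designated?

7

Of the 9 assignments, 7 give a value in {1, both}.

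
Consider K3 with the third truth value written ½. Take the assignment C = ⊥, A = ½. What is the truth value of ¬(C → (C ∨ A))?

⊥

C ∨ A = ⊥ ∨ ½ = ½
C → (C ∨ A) = ⊥ → ½ = ⊤
¬(C → (C ∨ A)) = ¬⊤ = ⊥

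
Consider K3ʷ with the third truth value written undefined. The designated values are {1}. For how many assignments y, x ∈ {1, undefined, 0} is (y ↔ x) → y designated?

Designated under: (y=1, x=1); (y=1, x=0); (y=0, x=1).

3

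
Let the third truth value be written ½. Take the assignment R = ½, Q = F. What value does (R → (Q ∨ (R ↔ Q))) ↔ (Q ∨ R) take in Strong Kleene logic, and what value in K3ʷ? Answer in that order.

½; ½

In Strong Kleene logic: R ↔ Q = ½ ↔ F = ½
Q ∨ (R ↔ Q) = F ∨ ½ = ½
R → (Q ∨ (R ↔ Q)) = ½ → ½ = ½  [¬½ ∨ ½]
Q ∨ R = F ∨ ½ = ½
(R → (Q ∨ (R ↔ Q))) ↔ (Q ∨ R) = ½ ↔ ½ = ½
In K3ʷ: R ↔ Q = ½ ↔ F = ½
Q ∨ (R ↔ Q) = F ∨ ½ = ½
R → (Q ∨ (R ↔ Q)) = ½ → ½ = ½  [any arg is the third value ⇒ result is the third value]
Q ∨ R = F ∨ ½ = ½
(R → (Q ∨ (R ↔ Q))) ↔ (Q ∨ R) = ½ ↔ ½ = ½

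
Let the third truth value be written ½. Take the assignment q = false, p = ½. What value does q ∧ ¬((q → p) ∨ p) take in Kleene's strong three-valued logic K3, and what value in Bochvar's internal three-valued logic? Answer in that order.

false; ½

In Kleene's strong three-valued logic K3: q → p = false → ½ = true  [¬false ∨ ½]
(q → p) ∨ p = true ∨ ½ = true
¬((q → p) ∨ p) = ¬true = false
q ∧ ¬((q → p) ∨ p) = false ∧ false = false
In Bochvar's internal three-valued logic: q → p = false → ½ = ½
(q → p) ∨ p = ½ ∨ ½ = ½
¬((q → p) ∨ p) = ¬½ = ½
q ∧ ¬((q → p) ∨ p) = false ∧ ½ = ½
They differ because Kleene's strong three-valued logic K3 and Bochvar's internal three-valued logic treat ½ differently under the binary connectives.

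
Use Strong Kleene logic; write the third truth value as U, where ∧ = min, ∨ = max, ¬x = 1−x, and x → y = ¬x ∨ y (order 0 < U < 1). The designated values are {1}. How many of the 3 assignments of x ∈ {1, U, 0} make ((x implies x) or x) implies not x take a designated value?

x=1: 0 ·
x=U: U ·
x=0: 1 ✓

1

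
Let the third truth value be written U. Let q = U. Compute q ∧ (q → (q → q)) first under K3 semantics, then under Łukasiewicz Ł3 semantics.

U; U

In K3: q → q = U → U = U  [¬U ∨ U]
q → (q → q) = U → U = U
q ∧ (q → (q → q)) = U ∧ U = U
In Łukasiewicz Ł3: q → q = U → U = True  [min(1, 1−½+½)]
q → (q → q) = U → True = True
q ∧ (q → (q → q)) = U ∧ True = U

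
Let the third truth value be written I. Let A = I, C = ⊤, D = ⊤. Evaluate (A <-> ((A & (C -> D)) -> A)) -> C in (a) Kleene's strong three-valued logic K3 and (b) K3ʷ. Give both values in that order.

⊤; I

In Kleene's strong three-valued logic K3: C -> D = ⊤ -> ⊤ = ⊤
A & (C -> D) = I & ⊤ = I
(A & (C -> D)) -> A = I -> I = I  [~I | I]
A <-> ((A & (C -> D)) -> A) = I <-> I = I
(A <-> ((A & (C -> D)) -> A)) -> C = I -> ⊤ = ⊤
In K3ʷ: C -> D = ⊤ -> ⊤ = ⊤
A & (C -> D) = I & ⊤ = I
(A & (C -> D)) -> A = I -> I = I  [any arg is the third value ⇒ result is the third value]
A <-> ((A & (C -> D)) -> A) = I <-> I = I
(A <-> ((A & (C -> D)) -> A)) -> C = I -> ⊤ = I
They differ because Kleene's strong three-valued logic K3 and K3ʷ treat I differently under the binary connectives.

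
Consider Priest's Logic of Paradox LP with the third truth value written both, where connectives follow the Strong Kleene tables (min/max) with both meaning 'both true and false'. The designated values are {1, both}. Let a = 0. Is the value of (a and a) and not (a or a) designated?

a and a = 0 and 0 = 0
a or a = 0 or 0 = 0
not (a or a) = not 0 = 1
(a and a) and not (a or a) = 0 and 1 = 0
0 ∉ {1, both}.

No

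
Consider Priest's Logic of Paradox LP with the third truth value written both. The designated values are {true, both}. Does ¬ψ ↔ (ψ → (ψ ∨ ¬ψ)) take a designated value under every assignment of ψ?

Countermodel: ψ=true gives false, which is not designated.

No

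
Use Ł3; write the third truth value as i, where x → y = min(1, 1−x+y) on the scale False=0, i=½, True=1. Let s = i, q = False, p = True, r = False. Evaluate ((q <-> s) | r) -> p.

True

q <-> s = False <-> i = i
(q <-> s) | r = i | False = i
((q <-> s) | r) -> p = i -> True = True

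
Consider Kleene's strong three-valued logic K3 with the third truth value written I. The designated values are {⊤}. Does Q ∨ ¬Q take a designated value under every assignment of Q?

Countermodel: Q=I gives I, which is not designated.

No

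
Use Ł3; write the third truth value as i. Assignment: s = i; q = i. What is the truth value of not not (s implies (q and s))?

q and s = i and i = i
s implies (q and s) = i implies i = ⊤  [min(1, 1−½+½)]
not (s implies (q and s)) = not ⊤ = ⊥
not not (s implies (q and s)) = not ⊥ = ⊤

⊤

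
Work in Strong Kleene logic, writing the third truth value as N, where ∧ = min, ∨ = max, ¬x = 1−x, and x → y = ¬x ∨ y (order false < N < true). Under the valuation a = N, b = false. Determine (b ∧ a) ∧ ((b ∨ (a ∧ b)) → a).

b ∧ a = false ∧ N = false
a ∧ b = N ∧ false = false
b ∨ (a ∧ b) = false ∨ false = false
(b ∨ (a ∧ b)) → a = false → N = true  [¬false ∨ N]
(b ∧ a) ∧ ((b ∨ (a ∧ b)) → a) = false ∧ true = false

false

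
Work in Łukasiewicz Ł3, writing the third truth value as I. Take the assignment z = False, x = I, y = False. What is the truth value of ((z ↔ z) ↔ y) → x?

z ↔ z = False ↔ False = True
(z ↔ z) ↔ y = True ↔ False = False
((z ↔ z) ↔ y) → x = False → I = True  [min(1, 1−0+½)]

True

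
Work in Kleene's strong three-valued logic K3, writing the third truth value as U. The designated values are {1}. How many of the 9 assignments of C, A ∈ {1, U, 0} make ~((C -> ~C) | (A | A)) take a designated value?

1

Designated under: (C=1, A=0).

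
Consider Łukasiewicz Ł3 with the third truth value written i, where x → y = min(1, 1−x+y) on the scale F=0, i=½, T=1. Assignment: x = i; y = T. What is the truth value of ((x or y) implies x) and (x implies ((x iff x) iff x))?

x or y = i or T = T
(x or y) implies x = T implies i = i  [min(1, 1−1+½)]
x iff x = i iff i = T
(x iff x) iff x = T iff i = i
x implies ((x iff x) iff x) = i implies i = T
((x or y) implies x) and (x implies ((x iff x) iff x)) = i and T = i

i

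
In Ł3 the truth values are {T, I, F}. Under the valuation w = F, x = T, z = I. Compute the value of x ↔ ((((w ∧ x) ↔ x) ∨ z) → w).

I

w ∧ x = F ∧ T = F
(w ∧ x) ↔ x = F ↔ T = F
((w ∧ x) ↔ x) ∨ z = F ∨ I = I
(((w ∧ x) ↔ x) ∨ z) → w = I → F = I
x ↔ ((((w ∧ x) ↔ x) ∨ z) → w) = T ↔ I = I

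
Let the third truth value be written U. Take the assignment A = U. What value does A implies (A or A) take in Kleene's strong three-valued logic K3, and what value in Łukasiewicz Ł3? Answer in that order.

In Kleene's strong three-valued logic K3: A or A = U or U = U
A implies (A or A) = U implies U = U  [not U or U]
In Łukasiewicz Ł3: A or A = U or U = U
A implies (A or A) = U implies U = ⊤  [min(1, 1−½+½)]
They differ because Kleene's strong three-valued logic K3 and Łukasiewicz Ł3 treat U differently under implication.

U; ⊤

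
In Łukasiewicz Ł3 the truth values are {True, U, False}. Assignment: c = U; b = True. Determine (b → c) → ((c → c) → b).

b → c = True → U = U  [min(1, 1−1+½)]
c → c = U → U = True
(c → c) → b = True → True = True
(b → c) → ((c → c) → b) = U → True = True

True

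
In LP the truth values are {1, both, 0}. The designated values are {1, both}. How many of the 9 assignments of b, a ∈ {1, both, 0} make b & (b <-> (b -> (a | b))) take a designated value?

Of the 9 assignments, 6 give a value in {1, both}.

6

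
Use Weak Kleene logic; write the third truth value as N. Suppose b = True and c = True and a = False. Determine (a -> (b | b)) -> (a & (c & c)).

False

b | b = True | True = True
a -> (b | b) = False -> True = True
c & c = True & True = True
a & (c & c) = False & True = False
(a -> (b | b)) -> (a & (c & c)) = True -> False = False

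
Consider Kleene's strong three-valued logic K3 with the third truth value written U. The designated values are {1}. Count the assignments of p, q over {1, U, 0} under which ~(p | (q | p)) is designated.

1

Designated under: (p=0, q=0).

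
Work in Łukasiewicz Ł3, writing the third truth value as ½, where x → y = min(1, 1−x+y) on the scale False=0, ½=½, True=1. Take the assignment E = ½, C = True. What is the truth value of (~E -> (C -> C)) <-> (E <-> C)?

~E = ~½ = ½
C -> C = True -> True = True
~E -> (C -> C) = ½ -> True = True
E <-> C = ½ <-> True = ½
(~E -> (C -> C)) <-> (E <-> C) = True <-> ½ = ½

½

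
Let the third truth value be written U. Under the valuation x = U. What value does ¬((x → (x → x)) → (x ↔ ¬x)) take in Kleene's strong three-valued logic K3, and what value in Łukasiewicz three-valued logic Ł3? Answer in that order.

U; False

In Kleene's strong three-valued logic K3: x → x = U → U = U
x → (x → x) = U → U = U
¬x = ¬U = U
x ↔ ¬x = U ↔ U = U
(x → (x → x)) → (x ↔ ¬x) = U → U = U
¬((x → (x → x)) → (x ↔ ¬x)) = ¬U = U
In Łukasiewicz three-valued logic Ł3: x → x = U → U = True  [min(1, 1−½+½)]
x → (x → x) = U → True = True
¬x = ¬U = U
x ↔ ¬x = U ↔ U = True
(x → (x → x)) → (x ↔ ¬x) = True → True = True
¬((x → (x → x)) → (x ↔ ¬x)) = ¬True = False
They differ because Kleene's strong three-valued logic K3 and Łukasiewicz three-valued logic Ł3 treat U differently under implication.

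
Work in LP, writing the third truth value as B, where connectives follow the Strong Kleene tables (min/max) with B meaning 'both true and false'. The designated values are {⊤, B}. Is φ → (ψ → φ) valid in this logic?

Every assignment of φ, ψ over {⊤, B, ⊥} gives a value in {⊤, B}.
In particular, with φ=B, ψ=B: φ → (ψ → φ) = B.

Yes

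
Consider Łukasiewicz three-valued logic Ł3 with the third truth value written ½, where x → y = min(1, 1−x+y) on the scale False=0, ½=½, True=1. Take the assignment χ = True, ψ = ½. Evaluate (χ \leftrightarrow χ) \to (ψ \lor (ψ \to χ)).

True

χ \leftrightarrow χ = True \leftrightarrow True = True
ψ \to χ = ½ \to True = True
ψ \lor (ψ \to χ) = ½ \lor True = True
(χ \leftrightarrow χ) \to (ψ \lor (ψ \to χ)) = True \to True = True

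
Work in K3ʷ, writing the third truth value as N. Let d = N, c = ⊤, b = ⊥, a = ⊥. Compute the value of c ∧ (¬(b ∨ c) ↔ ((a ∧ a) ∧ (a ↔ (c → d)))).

N

b ∨ c = ⊥ ∨ ⊤ = ⊤
¬(b ∨ c) = ¬⊤ = ⊥
a ∧ a = ⊥ ∧ ⊥ = ⊥
c → d = ⊤ → N = N  [any arg is the third value ⇒ result is the third value]
a ↔ (c → d) = ⊥ ↔ N = N
(a ∧ a) ∧ (a ↔ (c → d)) = ⊥ ∧ N = N
¬(b ∨ c) ↔ ((a ∧ a) ∧ (a ↔ (c → d))) = ⊥ ↔ N = N
c ∧ (¬(b ∨ c) ↔ ((a ∧ a) ∧ (a ↔ (c → d)))) = ⊤ ∧ N = N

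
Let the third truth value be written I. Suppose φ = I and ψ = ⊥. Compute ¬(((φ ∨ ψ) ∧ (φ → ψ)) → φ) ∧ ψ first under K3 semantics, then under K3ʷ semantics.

⊥; I

In K3: φ ∨ ψ = I ∨ ⊥ = I
φ → ψ = I → ⊥ = I  [¬I ∨ ⊥]
(φ ∨ ψ) ∧ (φ → ψ) = I ∧ I = I
((φ ∨ ψ) ∧ (φ → ψ)) → φ = I → I = I
¬(((φ ∨ ψ) ∧ (φ → ψ)) → φ) = ¬I = I
¬(((φ ∨ ψ) ∧ (φ → ψ)) → φ) ∧ ψ = I ∧ ⊥ = ⊥
In K3ʷ: φ ∨ ψ = I ∨ ⊥ = I
φ → ψ = I → ⊥ = I
(φ ∨ ψ) ∧ (φ → ψ) = I ∧ I = I
((φ ∨ ψ) ∧ (φ → ψ)) → φ = I → I = I
¬(((φ ∨ ψ) ∧ (φ → ψ)) → φ) = ¬I = I
¬(((φ ∨ ψ) ∧ (φ → ψ)) → φ) ∧ ψ = I ∧ ⊥ = I
They differ because K3 and K3ʷ treat I differently under the binary connectives.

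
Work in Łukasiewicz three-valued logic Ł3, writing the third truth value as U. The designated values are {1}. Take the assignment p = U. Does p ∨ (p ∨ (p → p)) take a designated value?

p → p = U → U = 1
p ∨ (p → p) = U ∨ 1 = 1
p ∨ (p ∨ (p → p)) = U ∨ 1 = 1
1 ∈ {1}.

Yes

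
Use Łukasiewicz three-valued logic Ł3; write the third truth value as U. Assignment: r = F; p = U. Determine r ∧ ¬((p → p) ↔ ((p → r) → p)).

F

p → p = U → U = T  [min(1, 1−½+½)]
p → r = U → F = U
(p → r) → p = U → U = T
(p → p) ↔ ((p → r) → p) = T ↔ T = T
¬((p → p) ↔ ((p → r) → p)) = ¬T = F
r ∧ ¬((p → p) ↔ ((p → r) → p)) = F ∧ F = F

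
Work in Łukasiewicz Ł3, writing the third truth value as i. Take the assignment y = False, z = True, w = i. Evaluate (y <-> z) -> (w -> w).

y <-> z = False <-> True = False
w -> w = i -> i = True  [min(1, 1−½+½)]
(y <-> z) -> (w -> w) = False -> True = True

True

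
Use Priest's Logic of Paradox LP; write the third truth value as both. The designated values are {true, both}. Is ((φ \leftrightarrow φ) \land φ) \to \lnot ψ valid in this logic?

Countermodel: φ=true, ψ=true gives false, which is not designated.

No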